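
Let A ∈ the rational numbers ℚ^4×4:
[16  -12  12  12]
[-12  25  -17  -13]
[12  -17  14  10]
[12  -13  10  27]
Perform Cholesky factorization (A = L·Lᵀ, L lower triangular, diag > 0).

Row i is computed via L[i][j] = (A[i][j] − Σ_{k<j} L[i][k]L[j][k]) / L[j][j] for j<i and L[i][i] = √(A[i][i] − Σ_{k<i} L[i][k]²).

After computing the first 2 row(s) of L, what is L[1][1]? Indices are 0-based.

Step 1: L[0][0] = √(16) = 4.
  L[1][0] = (-12) / L[0][0] = -3.
Step 2: L[1][1] = √(16) = 4.

L[1][1] = 4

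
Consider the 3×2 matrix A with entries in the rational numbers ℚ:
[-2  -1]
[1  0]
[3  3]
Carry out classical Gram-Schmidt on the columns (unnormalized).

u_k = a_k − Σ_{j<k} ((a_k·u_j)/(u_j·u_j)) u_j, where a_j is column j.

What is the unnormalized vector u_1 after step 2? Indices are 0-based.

u_1 = (4/7, -11/14, 9/14)

Step 1: u_0 = a_0 = (-2, 1, 3).
Step 2: u_1 = a_1 − (11/14)·u_0 = (4/7, -11/14, 9/14).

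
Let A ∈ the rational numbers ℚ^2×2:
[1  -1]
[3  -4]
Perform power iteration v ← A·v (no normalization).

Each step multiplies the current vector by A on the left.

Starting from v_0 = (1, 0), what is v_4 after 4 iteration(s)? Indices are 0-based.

v_4 = (-23, -99)

v_0 = (1, 0).
v_1 = A·v_0 = (1, 3).
v_2 = A·v_1 = (-2, -9).
v_3 = A·v_2 = (7, 30).
v_4 = A·v_3 = (-23, -99).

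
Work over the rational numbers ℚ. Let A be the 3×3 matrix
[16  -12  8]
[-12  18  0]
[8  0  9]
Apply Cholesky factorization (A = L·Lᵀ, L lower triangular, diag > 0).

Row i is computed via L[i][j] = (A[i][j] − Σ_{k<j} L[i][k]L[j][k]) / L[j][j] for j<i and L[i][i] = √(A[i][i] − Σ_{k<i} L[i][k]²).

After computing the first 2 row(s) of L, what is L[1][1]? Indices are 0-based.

Step 1: L[0][0] = √(16) = 4.
  L[1][0] = (-12) / L[0][0] = -3.
Step 2: L[1][1] = √(9) = 3.

L[1][1] = 3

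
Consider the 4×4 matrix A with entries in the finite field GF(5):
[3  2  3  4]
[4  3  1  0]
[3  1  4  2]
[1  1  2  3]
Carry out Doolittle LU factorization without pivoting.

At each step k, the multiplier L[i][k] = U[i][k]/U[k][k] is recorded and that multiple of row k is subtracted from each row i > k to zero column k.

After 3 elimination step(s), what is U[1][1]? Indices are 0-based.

[col 0] pivot 3
  R1 -= 3*R0 → (0, 2, 2, 3)  (L[1][0] := 3)
  R2 -= 1*R0 → (0, 4, 1, 3)  (L[2][0] := 1)
  R3 -= 2*R0 → (0, 2, 1, 0)  (L[3][0] := 2)
[col 1] pivot 2
  R2 -= 2*R1 → (0, 0, 2, 2)  (L[2][1] := 2)
  R3 -= 1*R1 → (0, 0, 4, 2)  (L[3][1] := 1)
[col 2] pivot 2
  R3 -= 2*R2 → (0, 0, 0, 3)  (L[3][2] := 2)

U[1][1] = 2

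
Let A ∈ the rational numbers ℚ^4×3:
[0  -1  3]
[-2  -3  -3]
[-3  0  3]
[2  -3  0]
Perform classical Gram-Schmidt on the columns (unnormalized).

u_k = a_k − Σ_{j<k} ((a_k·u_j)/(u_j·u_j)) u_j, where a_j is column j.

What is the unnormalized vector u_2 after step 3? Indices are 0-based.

Step 1: u_0 = a_0 = (0, -2, -3, 2).
Step 2: u_1 = a_1 − (0)·u_0 = (-1, -3, 0, -3).
Step 3: u_2 = a_2 − (-3/17)·u_0 − (6/19)·u_1 = (63/19, -777/323, 42/17, 420/323).

u_2 = (63/19, -777/323, 42/17, 420/323)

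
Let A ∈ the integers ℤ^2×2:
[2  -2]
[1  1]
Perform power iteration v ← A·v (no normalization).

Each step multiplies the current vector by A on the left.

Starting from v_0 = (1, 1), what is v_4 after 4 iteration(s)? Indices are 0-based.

v_0 = (1, 1).
v_1 = A·v_0 = (0, 2).
v_2 = A·v_1 = (-4, 2).
v_3 = A·v_2 = (-12, -2).
v_4 = A·v_3 = (-20, -14).

v_4 = (-20, -14)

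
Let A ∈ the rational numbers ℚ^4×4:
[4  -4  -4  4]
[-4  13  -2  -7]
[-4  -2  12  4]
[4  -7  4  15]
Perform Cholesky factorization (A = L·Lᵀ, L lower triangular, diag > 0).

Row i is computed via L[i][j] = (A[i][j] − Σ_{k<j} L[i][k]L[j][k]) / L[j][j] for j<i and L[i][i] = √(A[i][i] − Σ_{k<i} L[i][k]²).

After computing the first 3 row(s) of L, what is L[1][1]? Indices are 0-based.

Step 1: L[0][0] = √(4) = 2.
  L[1][0] = (-4) / L[0][0] = -2.
Step 2: L[1][1] = √(9) = 3.
  L[2][0] = (-4) / L[0][0] = -2.
  L[2][1] = (-6) / L[1][1] = -2.
Step 3: L[2][2] = √(4) = 2.

L[1][1] = 3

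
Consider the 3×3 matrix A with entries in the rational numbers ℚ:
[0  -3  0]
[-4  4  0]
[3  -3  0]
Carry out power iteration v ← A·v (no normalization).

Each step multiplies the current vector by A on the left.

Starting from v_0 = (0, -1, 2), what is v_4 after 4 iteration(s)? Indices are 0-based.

v_4 = (480, -976, 732)

v_0 = (0, -1, 2).
v_1 = A·v_0 = (3, -4, 3).
v_2 = A·v_1 = (12, -28, 21).
v_3 = A·v_2 = (84, -160, 120).
v_4 = A·v_3 = (480, -976, 732).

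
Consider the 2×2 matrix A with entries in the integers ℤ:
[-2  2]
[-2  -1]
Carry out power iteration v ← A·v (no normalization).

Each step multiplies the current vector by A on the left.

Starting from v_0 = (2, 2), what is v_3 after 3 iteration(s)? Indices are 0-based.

v_3 = (36, 18)

v_0 = (2, 2).
v_1 = A·v_0 = (0, -6).
v_2 = A·v_1 = (-12, 6).
v_3 = A·v_2 = (36, 18).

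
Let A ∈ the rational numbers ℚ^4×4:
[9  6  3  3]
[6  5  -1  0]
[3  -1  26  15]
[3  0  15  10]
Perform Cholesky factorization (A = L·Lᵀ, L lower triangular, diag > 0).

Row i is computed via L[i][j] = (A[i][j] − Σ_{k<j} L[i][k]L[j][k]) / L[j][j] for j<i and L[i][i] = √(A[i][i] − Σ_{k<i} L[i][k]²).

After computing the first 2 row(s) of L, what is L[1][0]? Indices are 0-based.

L[1][0] = 2

Step 1: L[0][0] = √(9) = 3.
  L[1][0] = (6) / L[0][0] = 2.
Step 2: L[1][1] = √(1) = 1.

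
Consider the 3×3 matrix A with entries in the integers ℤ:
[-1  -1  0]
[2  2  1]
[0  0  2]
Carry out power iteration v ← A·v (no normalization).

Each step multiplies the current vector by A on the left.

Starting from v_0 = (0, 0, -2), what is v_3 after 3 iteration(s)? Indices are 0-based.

v_3 = (6, -20, -16)

v_0 = (0, 0, -2).
v_1 = A·v_0 = (0, -2, -4).
v_2 = A·v_1 = (2, -8, -8).
v_3 = A·v_2 = (6, -20, -16).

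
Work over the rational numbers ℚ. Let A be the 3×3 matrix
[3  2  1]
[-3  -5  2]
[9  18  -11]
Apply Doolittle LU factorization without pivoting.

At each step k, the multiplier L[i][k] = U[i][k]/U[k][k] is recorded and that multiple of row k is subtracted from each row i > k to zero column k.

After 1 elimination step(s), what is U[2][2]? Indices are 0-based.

U[2][2] = -14

k=0: U[0][0]=3
  eliminate (1,0): mult=-1, new row 1: (0, -3, 3); set L[1][0]=-1
  eliminate (2,0): mult=3, new row 2: (0, 12, -14); set L[2][0]=3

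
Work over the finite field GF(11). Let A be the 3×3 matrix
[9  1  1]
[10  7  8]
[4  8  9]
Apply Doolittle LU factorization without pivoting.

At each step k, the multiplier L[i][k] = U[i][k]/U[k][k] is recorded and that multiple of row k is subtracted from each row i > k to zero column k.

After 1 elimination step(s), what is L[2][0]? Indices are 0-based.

L[2][0] = 9

[col 0] pivot 9
  R1 -= 6*R0 → (0, 1, 2)  (L[1][0] := 6)
  R2 -= 9*R0 → (0, 10, 0)  (L[2][0] := 9)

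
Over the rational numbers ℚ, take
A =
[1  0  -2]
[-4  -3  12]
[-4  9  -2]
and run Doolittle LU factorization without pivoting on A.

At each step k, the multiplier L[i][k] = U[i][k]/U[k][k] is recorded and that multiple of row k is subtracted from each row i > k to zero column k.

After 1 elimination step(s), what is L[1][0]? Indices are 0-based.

Step 1: pivot at (0,0) is 1.
  row1 ← row1 − (-4)·row0  ⇒  L[1][0]=-4, U row1=(0, -3, 4)
  row2 ← row2 − (-4)·row0  ⇒  L[2][0]=-4, U row2=(0, 9, -10)

L[1][0] = -4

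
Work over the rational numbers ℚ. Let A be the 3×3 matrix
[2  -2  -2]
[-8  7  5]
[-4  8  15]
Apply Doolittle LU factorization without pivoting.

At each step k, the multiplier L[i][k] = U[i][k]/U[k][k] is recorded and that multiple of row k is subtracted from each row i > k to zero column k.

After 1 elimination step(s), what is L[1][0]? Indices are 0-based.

[col 0] pivot 2
  R1 -= -4*R0 → (0, -1, -3)  (L[1][0] := -4)
  R2 -= -2*R0 → (0, 4, 11)  (L[2][0] := -2)

L[1][0] = -4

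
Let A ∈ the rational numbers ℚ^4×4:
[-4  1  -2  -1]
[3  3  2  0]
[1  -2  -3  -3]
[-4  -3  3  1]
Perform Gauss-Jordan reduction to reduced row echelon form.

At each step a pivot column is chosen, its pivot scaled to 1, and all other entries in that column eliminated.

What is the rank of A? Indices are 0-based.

[1] R0 /= -4  ⇒  (1, -1/4, 1/2, 1/4)
     R1 -= 3·R0  ⇒  (0, 15/4, 1/2, -3/4)
     R2 -= 1·R0  ⇒  (0, -7/4, -7/2, -13/4)
     R3 -= -4·R0  ⇒  (0, -4, 5, 2)
[2] R1 /= 15/4  ⇒  (0, 1, 2/15, -1/5)
     R0 -= -1/4·R1  ⇒  (1, 0, 8/15, 1/5)
     R2 -= -7/4·R1  ⇒  (0, 0, -49/15, -18/5)
     R3 -= -4·R1  ⇒  (0, 0, 83/15, 6/5)
[3] R2 /= -49/15  ⇒  (0, 0, 1, 54/49)
     R0 -= 8/15·R2  ⇒  (1, 0, 0, -19/49)
     R1 -= 2/15·R2  ⇒  (0, 1, 0, -17/49)
     R3 -= 83/15·R2  ⇒  (0, 0, 0, -240/49)
[4] R3 /= -240/49  ⇒  (0, 0, 0, 1)
     R0 -= -19/49·R3  ⇒  (1, 0, 0, 0)
     R1 -= -17/49·R3  ⇒  (0, 1, 0, 0)
     R2 -= 54/49·R3  ⇒  (0, 0, 1, 0)

rank = 4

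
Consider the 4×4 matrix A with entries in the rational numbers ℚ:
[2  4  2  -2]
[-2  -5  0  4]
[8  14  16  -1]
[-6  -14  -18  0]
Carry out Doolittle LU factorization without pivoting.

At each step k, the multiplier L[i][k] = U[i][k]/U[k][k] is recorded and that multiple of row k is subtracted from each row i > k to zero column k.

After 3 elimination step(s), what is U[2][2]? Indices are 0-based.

U[2][2] = 4

[col 0] pivot 2
  R1 -= -1*R0 → (0, -1, 2, 2)  (L[1][0] := -1)
  R2 -= 4*R0 → (0, -2, 8, 7)  (L[2][0] := 4)
  R3 -= -3*R0 → (0, -2, -12, -6)  (L[3][0] := -3)
[col 1] pivot -1
  R2 -= 2*R1 → (0, 0, 4, 3)  (L[2][1] := 2)
  R3 -= 2*R1 → (0, 0, -16, -10)  (L[3][1] := 2)
[col 2] pivot 4
  R3 -= -4*R2 → (0, 0, 0, 2)  (L[3][2] := -4)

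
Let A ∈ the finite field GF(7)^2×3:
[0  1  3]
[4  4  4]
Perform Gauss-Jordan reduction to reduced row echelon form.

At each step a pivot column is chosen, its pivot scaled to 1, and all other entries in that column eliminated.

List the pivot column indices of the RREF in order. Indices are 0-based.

pivot(0,0): swap R0↔R1
pivot(0,0)=4: scale R0 → (1, 1, 1)
pivot(1,1)=1: scale R1 → (0, 1, 3)
  clear (0,1): R0 −= (1)R1 → (1, 0, 5)

pivot columns: 0, 1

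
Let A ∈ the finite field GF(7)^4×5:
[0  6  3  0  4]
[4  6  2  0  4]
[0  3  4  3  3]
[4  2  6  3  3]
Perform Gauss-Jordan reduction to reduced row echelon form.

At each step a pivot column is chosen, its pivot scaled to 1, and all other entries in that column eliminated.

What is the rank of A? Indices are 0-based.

step 1: exchange rows 0,1
step 1: normalize row 0 (÷4) = (1, 5, 4, 0, 1)
  row 3: subtract 4×row0 = (0, 3, 4, 3, 6)
step 2: normalize row 1 (÷6) = (0, 1, 4, 0, 3)
  row 0: subtract 5×row1 = (1, 0, 5, 0, 0)
  row 2: subtract 3×row1 = (0, 0, 6, 3, 1)
  row 3: subtract 3×row1 = (0, 0, 6, 3, 4)
step 3: normalize row 2 (÷6) = (0, 0, 1, 4, 6)
  row 0: subtract 5×row2 = (1, 0, 0, 1, 5)
  row 1: subtract 4×row2 = (0, 1, 0, 5, 0)
  row 3: subtract 6×row2 = (0, 0, 0, 0, 3)
skip col 3 (zero from row 3)
step 4: normalize row 3 (÷3) = (0, 0, 0, 0, 1)
  row 0: subtract 5×row3 = (1, 0, 0, 1, 0)
  row 2: subtract 6×row3 = (0, 0, 1, 4, 0)

rank = 4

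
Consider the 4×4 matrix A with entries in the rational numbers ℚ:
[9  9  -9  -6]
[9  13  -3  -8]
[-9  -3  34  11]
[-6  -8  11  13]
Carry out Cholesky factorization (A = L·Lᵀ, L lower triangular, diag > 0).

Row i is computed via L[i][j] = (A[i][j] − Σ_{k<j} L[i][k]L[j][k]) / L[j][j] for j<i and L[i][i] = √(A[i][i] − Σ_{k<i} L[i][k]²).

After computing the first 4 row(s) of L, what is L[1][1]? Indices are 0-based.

Step 1: L[0][0] = √(9) = 3.
  L[1][0] = (9) / L[0][0] = 3.
Step 2: L[1][1] = √(4) = 2.
  L[2][0] = (-9) / L[0][0] = -3.
  L[2][1] = (6) / L[1][1] = 3.
Step 3: L[2][2] = √(16) = 4.
  L[3][0] = (-6) / L[0][0] = -2.
  L[3][1] = (-2) / L[1][1] = -1.
  L[3][2] = (8) / L[2][2] = 2.
Step 4: L[3][3] = √(4) = 2.

L[1][1] = 2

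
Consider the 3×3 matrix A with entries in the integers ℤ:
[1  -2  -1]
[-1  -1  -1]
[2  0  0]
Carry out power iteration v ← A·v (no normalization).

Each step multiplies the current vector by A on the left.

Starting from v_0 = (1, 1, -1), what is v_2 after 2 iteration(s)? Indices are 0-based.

v_2 = (0, -1, 0)

v_0 = (1, 1, -1).
v_1 = A·v_0 = (0, -1, 2).
v_2 = A·v_1 = (0, -1, 0).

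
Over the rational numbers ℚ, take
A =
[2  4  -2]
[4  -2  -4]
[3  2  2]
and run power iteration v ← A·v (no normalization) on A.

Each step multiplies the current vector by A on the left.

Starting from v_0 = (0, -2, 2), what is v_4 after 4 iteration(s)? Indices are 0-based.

v_0 = (0, -2, 2).
v_1 = A·v_0 = (-12, -4, 0).
v_2 = A·v_1 = (-40, -40, -44).
v_3 = A·v_2 = (-152, 96, -288).
v_4 = A·v_3 = (656, 352, -840).

v_4 = (656, 352, -840)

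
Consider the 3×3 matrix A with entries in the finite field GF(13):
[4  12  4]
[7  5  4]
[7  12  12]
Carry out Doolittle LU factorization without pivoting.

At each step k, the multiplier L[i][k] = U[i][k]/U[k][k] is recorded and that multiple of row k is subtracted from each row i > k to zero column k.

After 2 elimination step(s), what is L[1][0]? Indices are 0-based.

L[1][0] = 5

k=0: U[0][0]=4
  eliminate (1,0): mult=5, new row 1: (0, 10, 10); set L[1][0]=5
  eliminate (2,0): mult=5, new row 2: (0, 4, 5); set L[2][0]=5
k=1: U[1][1]=10
  eliminate (2,1): mult=3, new row 2: (0, 0, 1); set L[2][1]=3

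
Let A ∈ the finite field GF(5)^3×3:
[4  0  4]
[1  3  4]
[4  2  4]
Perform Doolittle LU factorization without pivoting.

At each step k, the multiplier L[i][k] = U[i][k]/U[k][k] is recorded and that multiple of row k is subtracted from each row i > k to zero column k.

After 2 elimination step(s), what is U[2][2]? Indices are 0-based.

k=0: U[0][0]=4
  eliminate (1,0): mult=4, new row 1: (0, 3, 3); set L[1][0]=4
  eliminate (2,0): mult=1, new row 2: (0, 2, 0); set L[2][0]=1
k=1: U[1][1]=3
  eliminate (2,1): mult=4, new row 2: (0, 0, 3); set L[2][1]=4

U[2][2] = 3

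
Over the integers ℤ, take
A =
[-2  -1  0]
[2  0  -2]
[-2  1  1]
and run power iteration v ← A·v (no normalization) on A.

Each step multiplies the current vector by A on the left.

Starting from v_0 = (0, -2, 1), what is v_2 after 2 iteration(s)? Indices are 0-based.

v_2 = (-2, 6, -7)

v_0 = (0, -2, 1).
v_1 = A·v_0 = (2, -2, -1).
v_2 = A·v_1 = (-2, 6, -7).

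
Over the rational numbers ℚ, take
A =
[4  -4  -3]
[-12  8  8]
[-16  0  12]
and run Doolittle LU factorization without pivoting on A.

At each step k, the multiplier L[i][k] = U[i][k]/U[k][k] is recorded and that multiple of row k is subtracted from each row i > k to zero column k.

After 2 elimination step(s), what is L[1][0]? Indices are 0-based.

L[1][0] = -3

Step 1: pivot at (0,0) is 4.
  row1 ← row1 − (-3)·row0  ⇒  L[1][0]=-3, U row1=(0, -4, -1)
  row2 ← row2 − (-4)·row0  ⇒  L[2][0]=-4, U row2=(0, -16, 0)
Step 2: pivot at (1,1) is -4.
  row2 ← row2 − (4)·row1  ⇒  L[2][1]=4, U row2=(0, 0, 4)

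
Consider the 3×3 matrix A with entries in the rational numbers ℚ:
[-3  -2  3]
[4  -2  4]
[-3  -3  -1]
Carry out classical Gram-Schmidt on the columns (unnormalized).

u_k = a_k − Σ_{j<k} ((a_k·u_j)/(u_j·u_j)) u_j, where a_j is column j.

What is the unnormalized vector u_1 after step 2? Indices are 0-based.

u_1 = (-47/34, -48/17, -81/34)

Step 1: u_0 = a_0 = (-3, 4, -3).
Step 2: u_1 = a_1 − (7/34)·u_0 = (-47/34, -48/17, -81/34).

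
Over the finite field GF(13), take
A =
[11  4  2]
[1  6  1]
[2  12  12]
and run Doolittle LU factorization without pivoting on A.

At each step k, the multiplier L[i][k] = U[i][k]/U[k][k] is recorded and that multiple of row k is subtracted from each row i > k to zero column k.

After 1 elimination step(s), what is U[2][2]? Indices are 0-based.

U[2][2] = 1

Step 1: pivot at (0,0) is 11.
  row1 ← row1 − (6)·row0  ⇒  L[1][0]=6, U row1=(0, 8, 2)
  row2 ← row2 − (12)·row0  ⇒  L[2][0]=12, U row2=(0, 3, 1)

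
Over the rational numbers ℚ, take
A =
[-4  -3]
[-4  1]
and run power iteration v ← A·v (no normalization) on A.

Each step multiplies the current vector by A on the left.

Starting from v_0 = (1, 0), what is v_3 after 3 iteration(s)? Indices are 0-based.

v_0 = (1, 0).
v_1 = A·v_0 = (-4, -4).
v_2 = A·v_1 = (28, 12).
v_3 = A·v_2 = (-148, -100).

v_3 = (-148, -100)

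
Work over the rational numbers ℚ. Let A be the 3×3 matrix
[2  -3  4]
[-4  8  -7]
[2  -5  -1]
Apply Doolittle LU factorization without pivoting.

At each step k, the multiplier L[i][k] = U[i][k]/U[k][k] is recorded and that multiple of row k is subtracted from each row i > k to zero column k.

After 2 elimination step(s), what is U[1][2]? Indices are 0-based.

U[1][2] = 1

[col 0] pivot 2
  R1 -= -2*R0 → (0, 2, 1)  (L[1][0] := -2)
  R2 -= 1*R0 → (0, -2, -5)  (L[2][0] := 1)
[col 1] pivot 2
  R2 -= -1*R1 → (0, 0, -4)  (L[2][1] := -1)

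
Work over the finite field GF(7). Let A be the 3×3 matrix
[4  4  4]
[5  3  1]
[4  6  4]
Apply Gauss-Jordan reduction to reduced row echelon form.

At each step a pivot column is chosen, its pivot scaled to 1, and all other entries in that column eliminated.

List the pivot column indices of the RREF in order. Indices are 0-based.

pivot(0,0)=4: scale R0 → (1, 1, 1)
  clear (1,0): R1 −= (5)R0 → (0, 5, 3)
  clear (2,0): R2 −= (4)R0 → (0, 2, 0)
pivot(1,1)=5: scale R1 → (0, 1, 2)
  clear (0,1): R0 −= (1)R1 → (1, 0, 6)
  clear (2,1): R2 −= (2)R1 → (0, 0, 3)
pivot(2,2)=3: scale R2 → (0, 0, 1)
  clear (0,2): R0 −= (6)R2 → (1, 0, 0)
  clear (1,2): R1 −= (2)R2 → (0, 1, 0)

pivot columns: 0, 1, 2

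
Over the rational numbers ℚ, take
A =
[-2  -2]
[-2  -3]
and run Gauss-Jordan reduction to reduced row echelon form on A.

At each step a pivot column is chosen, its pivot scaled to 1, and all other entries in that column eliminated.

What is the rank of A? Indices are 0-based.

[1] R0 /= -2  ⇒  (1, 1)
     R1 -= -2·R0  ⇒  (0, -1)
[2] R1 /= -1  ⇒  (0, 1)
     R0 -= 1·R1  ⇒  (1, 0)

rank = 2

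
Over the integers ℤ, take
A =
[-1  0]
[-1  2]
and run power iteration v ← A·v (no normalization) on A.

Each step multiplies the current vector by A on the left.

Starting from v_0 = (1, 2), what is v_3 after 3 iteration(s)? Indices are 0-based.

v_3 = (-1, 13)

v_0 = (1, 2).
v_1 = A·v_0 = (-1, 3).
v_2 = A·v_1 = (1, 7).
v_3 = A·v_2 = (-1, 13).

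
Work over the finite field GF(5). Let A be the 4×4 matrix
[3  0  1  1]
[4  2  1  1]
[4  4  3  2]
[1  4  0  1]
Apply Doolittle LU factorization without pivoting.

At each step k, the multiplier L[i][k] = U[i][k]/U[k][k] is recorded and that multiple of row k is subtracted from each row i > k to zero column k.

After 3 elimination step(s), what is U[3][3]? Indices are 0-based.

Step 1: pivot at (0,0) is 3.
  row1 ← row1 − (3)·row0  ⇒  L[1][0]=3, U row1=(0, 2, 3, 3)
  row2 ← row2 − (3)·row0  ⇒  L[2][0]=3, U row2=(0, 4, 0, 4)
  row3 ← row3 − (2)·row0  ⇒  L[3][0]=2, U row3=(0, 4, 3, 4)
Step 2: pivot at (1,1) is 2.
  row2 ← row2 − (2)·row1  ⇒  L[2][1]=2, U row2=(0, 0, 4, 3)
  row3 ← row3 − (2)·row1  ⇒  L[3][1]=2, U row3=(0, 0, 2, 3)
Step 3: pivot at (2,2) is 4.
  row3 ← row3 − (3)·row2  ⇒  L[3][2]=3, U row3=(0, 0, 0, 4)

U[3][3] = 4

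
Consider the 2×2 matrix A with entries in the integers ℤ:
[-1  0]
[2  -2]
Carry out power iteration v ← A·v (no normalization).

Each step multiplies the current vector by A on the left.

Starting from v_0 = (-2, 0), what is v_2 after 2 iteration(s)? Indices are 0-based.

v_0 = (-2, 0).
v_1 = A·v_0 = (2, -4).
v_2 = A·v_1 = (-2, 12).

v_2 = (-2, 12)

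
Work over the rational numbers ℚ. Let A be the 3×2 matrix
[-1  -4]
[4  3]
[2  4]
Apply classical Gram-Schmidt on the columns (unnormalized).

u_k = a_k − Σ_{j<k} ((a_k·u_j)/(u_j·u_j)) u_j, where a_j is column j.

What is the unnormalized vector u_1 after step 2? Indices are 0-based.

Step 1: u_0 = a_0 = (-1, 4, 2).
Step 2: u_1 = a_1 − (8/7)·u_0 = (-20/7, -11/7, 12/7).

u_1 = (-20/7, -11/7, 12/7)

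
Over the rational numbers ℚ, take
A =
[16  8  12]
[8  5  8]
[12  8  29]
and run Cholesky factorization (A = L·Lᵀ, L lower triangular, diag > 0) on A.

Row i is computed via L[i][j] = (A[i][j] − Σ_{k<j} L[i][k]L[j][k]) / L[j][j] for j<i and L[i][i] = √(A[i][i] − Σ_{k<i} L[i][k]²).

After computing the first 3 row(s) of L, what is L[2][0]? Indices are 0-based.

L[2][0] = 3

Step 1: L[0][0] = √(16) = 4.
  L[1][0] = (8) / L[0][0] = 2.
Step 2: L[1][1] = √(1) = 1.
  L[2][0] = (12) / L[0][0] = 3.
  L[2][1] = (2) / L[1][1] = 2.
Step 3: L[2][2] = √(16) = 4.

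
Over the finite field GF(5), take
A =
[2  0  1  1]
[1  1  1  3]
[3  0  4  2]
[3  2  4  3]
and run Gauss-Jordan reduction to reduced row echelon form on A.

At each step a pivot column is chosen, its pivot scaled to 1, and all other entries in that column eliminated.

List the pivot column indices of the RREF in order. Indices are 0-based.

step 1: normalize row 0 (÷2) = (1, 0, 3, 3)
  row 1: subtract 1×row0 = (0, 1, 3, 0)
  row 2: subtract 3×row0 = (0, 0, 0, 3)
  row 3: subtract 3×row0 = (0, 2, 0, 4)
step 2: normalize row 1 (÷1) = (0, 1, 3, 0)
  row 3: subtract 2×row1 = (0, 0, 4, 4)
step 3: exchange rows 2,3
step 3: normalize row 2 (÷4) = (0, 0, 1, 1)
  row 0: subtract 3×row2 = (1, 0, 0, 0)
  row 1: subtract 3×row2 = (0, 1, 0, 2)
step 4: normalize row 3 (÷3) = (0, 0, 0, 1)
  row 1: subtract 2×row3 = (0, 1, 0, 0)
  row 2: subtract 1×row3 = (0, 0, 1, 0)

pivot columns: 0, 1, 2, 3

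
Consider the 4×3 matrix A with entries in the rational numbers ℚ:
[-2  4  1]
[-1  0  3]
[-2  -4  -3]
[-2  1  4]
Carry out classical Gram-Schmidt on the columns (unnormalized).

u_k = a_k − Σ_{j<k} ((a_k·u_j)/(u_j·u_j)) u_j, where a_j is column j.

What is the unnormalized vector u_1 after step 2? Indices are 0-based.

u_1 = (48/13, -2/13, -56/13, 9/13)

Step 1: u_0 = a_0 = (-2, -1, -2, -2).
Step 2: u_1 = a_1 − (-2/13)·u_0 = (48/13, -2/13, -56/13, 9/13).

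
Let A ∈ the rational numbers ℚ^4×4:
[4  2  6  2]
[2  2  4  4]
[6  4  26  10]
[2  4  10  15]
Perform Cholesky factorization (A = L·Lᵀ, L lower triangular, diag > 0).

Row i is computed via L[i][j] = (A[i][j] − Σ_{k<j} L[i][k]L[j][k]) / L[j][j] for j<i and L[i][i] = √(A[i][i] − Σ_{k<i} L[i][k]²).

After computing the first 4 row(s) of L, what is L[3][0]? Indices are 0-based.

L[3][0] = 1

Step 1: L[0][0] = √(4) = 2.
  L[1][0] = (2) / L[0][0] = 1.
Step 2: L[1][1] = √(1) = 1.
  L[2][0] = (6) / L[0][0] = 3.
  L[2][1] = (1) / L[1][1] = 1.
Step 3: L[2][2] = √(16) = 4.
  L[3][0] = (2) / L[0][0] = 1.
  L[3][1] = (3) / L[1][1] = 3.
  L[3][2] = (4) / L[2][2] = 1.
Step 4: L[3][3] = √(4) = 2.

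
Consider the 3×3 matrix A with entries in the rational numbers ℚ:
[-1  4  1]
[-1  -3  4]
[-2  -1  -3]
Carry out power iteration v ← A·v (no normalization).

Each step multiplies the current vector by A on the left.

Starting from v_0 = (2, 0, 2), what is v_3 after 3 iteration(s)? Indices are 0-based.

v_3 = (-222, 256, -42)

v_0 = (2, 0, 2).
v_1 = A·v_0 = (0, 6, -10).
v_2 = A·v_1 = (14, -58, 24).
v_3 = A·v_2 = (-222, 256, -42).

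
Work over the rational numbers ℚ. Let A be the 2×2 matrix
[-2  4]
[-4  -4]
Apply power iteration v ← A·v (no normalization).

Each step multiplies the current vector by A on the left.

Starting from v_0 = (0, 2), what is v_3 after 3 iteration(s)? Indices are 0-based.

v_3 = (96, 192)

v_0 = (0, 2).
v_1 = A·v_0 = (8, -8).
v_2 = A·v_1 = (-48, 0).
v_3 = A·v_2 = (96, 192).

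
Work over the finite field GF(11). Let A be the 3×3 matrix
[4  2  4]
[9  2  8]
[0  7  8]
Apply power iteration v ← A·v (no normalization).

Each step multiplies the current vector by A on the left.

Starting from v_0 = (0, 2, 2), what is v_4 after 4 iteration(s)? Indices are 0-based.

v_4 = (8, 7, 9)

v_0 = (0, 2, 2).
v_1 = A·v_0 = (1, 9, 8).
v_2 = A·v_1 = (10, 3, 6).
v_3 = A·v_2 = (4, 1, 3).
v_4 = A·v_3 = (8, 7, 9).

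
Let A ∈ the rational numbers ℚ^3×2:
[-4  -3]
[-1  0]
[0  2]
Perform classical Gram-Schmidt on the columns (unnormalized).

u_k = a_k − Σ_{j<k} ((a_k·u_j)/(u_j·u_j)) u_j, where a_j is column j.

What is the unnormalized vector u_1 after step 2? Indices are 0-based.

u_1 = (-3/17, 12/17, 2)

Step 1: u_0 = a_0 = (-4, -1, 0).
Step 2: u_1 = a_1 − (12/17)·u_0 = (-3/17, 12/17, 2).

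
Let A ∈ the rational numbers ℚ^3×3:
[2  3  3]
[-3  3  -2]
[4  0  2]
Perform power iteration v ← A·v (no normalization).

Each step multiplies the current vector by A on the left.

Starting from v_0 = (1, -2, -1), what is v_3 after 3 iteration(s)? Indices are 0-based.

v_0 = (1, -2, -1).
v_1 = A·v_0 = (-7, -7, 2).
v_2 = A·v_1 = (-29, -4, -24).
v_3 = A·v_2 = (-142, 123, -164).

v_3 = (-142, 123, -164)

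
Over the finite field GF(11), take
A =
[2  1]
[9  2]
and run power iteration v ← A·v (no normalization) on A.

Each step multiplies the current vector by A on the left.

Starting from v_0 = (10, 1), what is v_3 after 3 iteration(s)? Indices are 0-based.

v_0 = (10, 1).
v_1 = A·v_0 = (10, 4).
v_2 = A·v_1 = (2, 10).
v_3 = A·v_2 = (3, 5).

v_3 = (3, 5)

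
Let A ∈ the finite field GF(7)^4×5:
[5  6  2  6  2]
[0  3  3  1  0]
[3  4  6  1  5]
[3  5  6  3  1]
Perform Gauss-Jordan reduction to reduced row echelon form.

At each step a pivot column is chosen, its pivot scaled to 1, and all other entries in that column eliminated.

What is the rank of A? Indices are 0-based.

step 1: normalize row 0 (÷5) = (1, 4, 6, 4, 6)
  row 2: subtract 3×row0 = (0, 6, 2, 3, 1)
  row 3: subtract 3×row0 = (0, 0, 2, 5, 4)
step 2: normalize row 1 (÷3) = (0, 1, 1, 5, 0)
  row 0: subtract 4×row1 = (1, 0, 2, 5, 6)
  row 2: subtract 6×row1 = (0, 0, 3, 1, 1)
step 3: normalize row 2 (÷3) = (0, 0, 1, 5, 5)
  row 0: subtract 2×row2 = (1, 0, 0, 2, 3)
  row 1: subtract 1×row2 = (0, 1, 0, 0, 2)
  row 3: subtract 2×row2 = (0, 0, 0, 2, 1)
step 4: normalize row 3 (÷2) = (0, 0, 0, 1, 4)
  row 0: subtract 2×row3 = (1, 0, 0, 0, 2)
  row 2: subtract 5×row3 = (0, 0, 1, 0, 6)

rank = 4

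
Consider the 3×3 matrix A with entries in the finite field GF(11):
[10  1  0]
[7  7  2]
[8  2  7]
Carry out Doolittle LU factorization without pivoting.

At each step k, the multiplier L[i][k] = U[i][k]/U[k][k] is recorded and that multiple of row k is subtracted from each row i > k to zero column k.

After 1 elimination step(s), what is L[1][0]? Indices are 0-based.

L[1][0] = 4

k=0: U[0][0]=10
  eliminate (1,0): mult=4, new row 1: (0, 3, 2); set L[1][0]=4
  eliminate (2,0): mult=3, new row 2: (0, 10, 7); set L[2][0]=3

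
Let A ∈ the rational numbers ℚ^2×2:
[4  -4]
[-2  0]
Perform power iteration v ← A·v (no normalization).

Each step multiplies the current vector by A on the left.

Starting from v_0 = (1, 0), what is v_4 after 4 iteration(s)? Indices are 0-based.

v_4 = (704, -256)

v_0 = (1, 0).
v_1 = A·v_0 = (4, -2).
v_2 = A·v_1 = (24, -8).
v_3 = A·v_2 = (128, -48).
v_4 = A·v_3 = (704, -256).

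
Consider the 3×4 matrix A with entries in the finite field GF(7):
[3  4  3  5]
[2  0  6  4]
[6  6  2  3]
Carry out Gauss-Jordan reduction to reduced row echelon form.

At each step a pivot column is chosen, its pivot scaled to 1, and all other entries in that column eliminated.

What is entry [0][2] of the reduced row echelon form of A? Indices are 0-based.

M[0][2] = 3

[1] R0 /= 3  ⇒  (1, 6, 1, 4)
     R1 -= 2·R0  ⇒  (0, 2, 4, 3)
     R2 -= 6·R0  ⇒  (0, 5, 3, 0)
[2] R1 /= 2  ⇒  (0, 1, 2, 5)
     R0 -= 6·R1  ⇒  (1, 0, 3, 2)
     R2 -= 5·R1  ⇒  (0, 0, 0, 3)
column 2 empty below row 2
[3] R2 /= 3  ⇒  (0, 0, 0, 1)
     R0 -= 2·R2  ⇒  (1, 0, 3, 0)
     R1 -= 5·R2  ⇒  (0, 1, 2, 0)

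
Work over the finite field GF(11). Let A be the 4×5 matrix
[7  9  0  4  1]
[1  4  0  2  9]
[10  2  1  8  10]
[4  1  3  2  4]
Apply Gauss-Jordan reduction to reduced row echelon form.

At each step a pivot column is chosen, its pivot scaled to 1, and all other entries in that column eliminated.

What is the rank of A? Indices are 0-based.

step 1: normalize row 0 (÷7) = (1, 6, 0, 10, 8)
  row 1: subtract 1×row0 = (0, 9, 0, 3, 1)
  row 2: subtract 10×row0 = (0, 8, 1, 7, 7)
  row 3: subtract 4×row0 = (0, 10, 3, 6, 5)
step 2: normalize row 1 (÷9) = (0, 1, 0, 4, 5)
  row 0: subtract 6×row1 = (1, 0, 0, 8, 0)
  row 2: subtract 8×row1 = (0, 0, 1, 8, 0)
  row 3: subtract 10×row1 = (0, 0, 3, 10, 10)
step 3: normalize row 2 (÷1) = (0, 0, 1, 8, 0)
  row 3: subtract 3×row2 = (0, 0, 0, 8, 10)
step 4: normalize row 3 (÷8) = (0, 0, 0, 1, 4)
  row 0: subtract 8×row3 = (1, 0, 0, 0, 1)
  row 1: subtract 4×row3 = (0, 1, 0, 0, 0)
  row 2: subtract 8×row3 = (0, 0, 1, 0, 1)

rank = 4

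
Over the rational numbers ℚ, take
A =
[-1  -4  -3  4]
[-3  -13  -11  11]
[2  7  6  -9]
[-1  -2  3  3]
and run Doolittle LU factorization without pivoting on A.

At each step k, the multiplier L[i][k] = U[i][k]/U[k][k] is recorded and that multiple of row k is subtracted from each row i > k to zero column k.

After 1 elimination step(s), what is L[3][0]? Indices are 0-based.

k=0: U[0][0]=-1
  eliminate (1,0): mult=3, new row 1: (0, -1, -2, -1); set L[1][0]=3
  eliminate (2,0): mult=-2, new row 2: (0, -1, 0, -1); set L[2][0]=-2
  eliminate (3,0): mult=1, new row 3: (0, 2, 6, -1); set L[3][0]=1

L[3][0] = 1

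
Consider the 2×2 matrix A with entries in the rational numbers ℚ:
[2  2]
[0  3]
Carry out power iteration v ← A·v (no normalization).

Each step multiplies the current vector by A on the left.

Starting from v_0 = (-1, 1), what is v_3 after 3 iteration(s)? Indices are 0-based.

v_0 = (-1, 1).
v_1 = A·v_0 = (0, 3).
v_2 = A·v_1 = (6, 9).
v_3 = A·v_2 = (30, 27).

v_3 = (30, 27)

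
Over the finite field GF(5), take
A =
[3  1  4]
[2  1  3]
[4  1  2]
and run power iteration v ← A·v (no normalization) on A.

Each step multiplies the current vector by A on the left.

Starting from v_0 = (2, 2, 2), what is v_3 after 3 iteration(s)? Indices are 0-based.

v_0 = (2, 2, 2).
v_1 = A·v_0 = (1, 2, 4).
v_2 = A·v_1 = (1, 1, 4).
v_3 = A·v_2 = (0, 0, 3).

v_3 = (0, 0, 3)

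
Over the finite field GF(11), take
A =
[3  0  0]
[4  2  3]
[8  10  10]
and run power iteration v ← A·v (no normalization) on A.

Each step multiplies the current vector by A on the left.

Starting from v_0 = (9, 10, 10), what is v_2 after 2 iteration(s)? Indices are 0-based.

v_0 = (9, 10, 10).
v_1 = A·v_0 = (5, 9, 8).
v_2 = A·v_1 = (4, 7, 1).

v_2 = (4, 7, 1)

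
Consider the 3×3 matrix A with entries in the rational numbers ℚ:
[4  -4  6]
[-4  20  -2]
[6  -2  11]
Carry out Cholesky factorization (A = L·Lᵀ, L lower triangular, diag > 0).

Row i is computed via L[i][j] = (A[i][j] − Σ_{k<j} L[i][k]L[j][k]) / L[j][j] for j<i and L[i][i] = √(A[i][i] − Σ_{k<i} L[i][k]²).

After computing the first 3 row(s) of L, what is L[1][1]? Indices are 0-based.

Step 1: L[0][0] = √(4) = 2.
  L[1][0] = (-4) / L[0][0] = -2.
Step 2: L[1][1] = √(16) = 4.
  L[2][0] = (6) / L[0][0] = 3.
  L[2][1] = (4) / L[1][1] = 1.
Step 3: L[2][2] = √(1) = 1.

L[1][1] = 4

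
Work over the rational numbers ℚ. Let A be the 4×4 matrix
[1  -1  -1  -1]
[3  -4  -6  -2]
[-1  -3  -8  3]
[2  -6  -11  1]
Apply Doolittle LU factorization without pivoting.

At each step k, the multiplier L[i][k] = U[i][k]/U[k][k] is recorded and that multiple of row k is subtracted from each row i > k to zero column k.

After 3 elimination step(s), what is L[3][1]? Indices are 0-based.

[col 0] pivot 1
  R1 -= 3*R0 → (0, -1, -3, 1)  (L[1][0] := 3)
  R2 -= -1*R0 → (0, -4, -9, 2)  (L[2][0] := -1)
  R3 -= 2*R0 → (0, -4, -9, 3)  (L[3][0] := 2)
[col 1] pivot -1
  R2 -= 4*R1 → (0, 0, 3, -2)  (L[2][1] := 4)
  R3 -= 4*R1 → (0, 0, 3, -1)  (L[3][1] := 4)
[col 2] pivot 3
  R3 -= 1*R2 → (0, 0, 0, 1)  (L[3][2] := 1)

L[3][1] = 4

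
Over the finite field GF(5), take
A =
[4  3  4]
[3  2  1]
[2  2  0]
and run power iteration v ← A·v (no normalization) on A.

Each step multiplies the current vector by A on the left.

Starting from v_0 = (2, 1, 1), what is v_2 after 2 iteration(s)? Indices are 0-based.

v_0 = (2, 1, 1).
v_1 = A·v_0 = (0, 4, 1).
v_2 = A·v_1 = (1, 4, 3).

v_2 = (1, 4, 3)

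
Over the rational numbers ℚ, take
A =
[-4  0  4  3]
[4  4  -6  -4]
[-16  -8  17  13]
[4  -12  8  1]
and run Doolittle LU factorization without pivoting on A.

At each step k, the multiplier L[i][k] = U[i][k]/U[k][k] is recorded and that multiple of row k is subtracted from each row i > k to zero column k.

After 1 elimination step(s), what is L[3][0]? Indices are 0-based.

Step 1: pivot at (0,0) is -4.
  row1 ← row1 − (-1)·row0  ⇒  L[1][0]=-1, U row1=(0, 4, -2, -1)
  row2 ← row2 − (4)·row0  ⇒  L[2][0]=4, U row2=(0, -8, 1, 1)
  row3 ← row3 − (-1)·row0  ⇒  L[3][0]=-1, U row3=(0, -12, 12, 4)

L[3][0] = -1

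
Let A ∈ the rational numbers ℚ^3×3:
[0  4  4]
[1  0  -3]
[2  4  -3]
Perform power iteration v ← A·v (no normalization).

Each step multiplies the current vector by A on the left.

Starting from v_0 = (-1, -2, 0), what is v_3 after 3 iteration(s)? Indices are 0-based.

v_3 = (128, -74, -30)

v_0 = (-1, -2, 0).
v_1 = A·v_0 = (-8, -1, -10).
v_2 = A·v_1 = (-44, 22, 10).
v_3 = A·v_2 = (128, -74, -30).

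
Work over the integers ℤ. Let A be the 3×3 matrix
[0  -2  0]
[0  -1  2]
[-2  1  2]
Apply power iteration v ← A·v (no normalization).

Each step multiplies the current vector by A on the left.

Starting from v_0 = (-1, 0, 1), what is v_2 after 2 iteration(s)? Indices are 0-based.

v_2 = (-4, 6, 10)

v_0 = (-1, 0, 1).
v_1 = A·v_0 = (0, 2, 4).
v_2 = A·v_1 = (-4, 6, 10).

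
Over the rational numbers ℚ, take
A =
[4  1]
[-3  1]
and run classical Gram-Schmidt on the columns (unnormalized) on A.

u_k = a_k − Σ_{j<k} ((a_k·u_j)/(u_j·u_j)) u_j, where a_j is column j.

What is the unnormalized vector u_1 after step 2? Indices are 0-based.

u_1 = (21/25, 28/25)

Step 1: u_0 = a_0 = (4, -3).
Step 2: u_1 = a_1 − (1/25)·u_0 = (21/25, 28/25).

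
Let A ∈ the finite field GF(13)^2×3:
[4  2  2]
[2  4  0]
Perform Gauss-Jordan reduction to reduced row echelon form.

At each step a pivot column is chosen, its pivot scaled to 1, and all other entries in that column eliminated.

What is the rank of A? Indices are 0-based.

[1] R0 /= 4  ⇒  (1, 7, 7)
     R1 -= 2·R0  ⇒  (0, 3, 12)
[2] R1 /= 3  ⇒  (0, 1, 4)
     R0 -= 7·R1  ⇒  (1, 0, 5)

rank = 2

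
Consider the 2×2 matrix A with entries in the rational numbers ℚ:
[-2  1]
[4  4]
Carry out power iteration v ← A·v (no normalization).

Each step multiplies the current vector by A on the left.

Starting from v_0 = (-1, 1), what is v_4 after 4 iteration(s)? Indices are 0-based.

v_0 = (-1, 1).
v_1 = A·v_0 = (3, 0).
v_2 = A·v_1 = (-6, 12).
v_3 = A·v_2 = (24, 24).
v_4 = A·v_3 = (-24, 192).

v_4 = (-24, 192)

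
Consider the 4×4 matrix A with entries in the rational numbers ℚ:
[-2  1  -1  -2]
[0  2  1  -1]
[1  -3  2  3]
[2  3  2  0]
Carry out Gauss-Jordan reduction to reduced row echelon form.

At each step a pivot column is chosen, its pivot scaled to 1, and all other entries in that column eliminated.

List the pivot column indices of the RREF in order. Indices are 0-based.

pivot columns: 0, 1, 2, 3

step 1: normalize row 0 (÷-2) = (1, -1/2, 1/2, 1)
  row 2: subtract 1×row0 = (0, -5/2, 3/2, 2)
  row 3: subtract 2×row0 = (0, 4, 1, -2)
step 2: normalize row 1 (÷2) = (0, 1, 1/2, -1/2)
  row 0: subtract -1/2×row1 = (1, 0, 3/4, 3/4)
  row 2: subtract -5/2×row1 = (0, 0, 11/4, 3/4)
  row 3: subtract 4×row1 = (0, 0, -1, 0)
step 3: normalize row 2 (÷11/4) = (0, 0, 1, 3/11)
  row 0: subtract 3/4×row2 = (1, 0, 0, 6/11)
  row 1: subtract 1/2×row2 = (0, 1, 0, -7/11)
  row 3: subtract -1×row2 = (0, 0, 0, 3/11)
step 4: normalize row 3 (÷3/11) = (0, 0, 0, 1)
  row 0: subtract 6/11×row3 = (1, 0, 0, 0)
  row 1: subtract -7/11×row3 = (0, 1, 0, 0)
  row 2: subtract 3/11×row3 = (0, 0, 1, 0)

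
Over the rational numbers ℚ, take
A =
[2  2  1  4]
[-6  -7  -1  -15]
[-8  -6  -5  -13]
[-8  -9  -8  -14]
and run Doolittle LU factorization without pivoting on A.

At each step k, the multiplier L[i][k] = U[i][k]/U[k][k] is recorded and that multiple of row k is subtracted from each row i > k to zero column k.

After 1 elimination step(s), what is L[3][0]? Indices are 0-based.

[col 0] pivot 2
  R1 -= -3*R0 → (0, -1, 2, -3)  (L[1][0] := -3)
  R2 -= -4*R0 → (0, 2, -1, 3)  (L[2][0] := -4)
  R3 -= -4*R0 → (0, -1, -4, 2)  (L[3][0] := -4)

L[3][0] = -4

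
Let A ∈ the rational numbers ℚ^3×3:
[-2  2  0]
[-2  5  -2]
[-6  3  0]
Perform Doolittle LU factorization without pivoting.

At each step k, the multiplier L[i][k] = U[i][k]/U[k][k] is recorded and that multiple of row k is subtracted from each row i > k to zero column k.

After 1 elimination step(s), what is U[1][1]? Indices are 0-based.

U[1][1] = 3

k=0: U[0][0]=-2
  eliminate (1,0): mult=1, new row 1: (0, 3, -2); set L[1][0]=1
  eliminate (2,0): mult=3, new row 2: (0, -3, 0); set L[2][0]=3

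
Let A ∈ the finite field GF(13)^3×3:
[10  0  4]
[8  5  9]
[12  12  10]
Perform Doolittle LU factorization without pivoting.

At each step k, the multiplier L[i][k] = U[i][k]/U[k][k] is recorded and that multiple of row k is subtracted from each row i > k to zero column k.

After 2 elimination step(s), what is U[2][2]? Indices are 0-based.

Step 1: pivot at (0,0) is 10.
  row1 ← row1 − (6)·row0  ⇒  L[1][0]=6, U row1=(0, 5, 11)
  row2 ← row2 − (9)·row0  ⇒  L[2][0]=9, U row2=(0, 12, 0)
Step 2: pivot at (1,1) is 5.
  row2 ← row2 − (5)·row1  ⇒  L[2][1]=5, U row2=(0, 0, 10)

U[2][2] = 10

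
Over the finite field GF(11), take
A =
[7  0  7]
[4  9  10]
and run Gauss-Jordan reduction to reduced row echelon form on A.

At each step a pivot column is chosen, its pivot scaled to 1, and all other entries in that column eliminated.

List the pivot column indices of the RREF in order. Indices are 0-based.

pivot(0,0)=7: scale R0 → (1, 0, 1)
  clear (1,0): R1 −= (4)R0 → (0, 9, 6)
pivot(1,1)=9: scale R1 → (0, 1, 8)

pivot columns: 0, 1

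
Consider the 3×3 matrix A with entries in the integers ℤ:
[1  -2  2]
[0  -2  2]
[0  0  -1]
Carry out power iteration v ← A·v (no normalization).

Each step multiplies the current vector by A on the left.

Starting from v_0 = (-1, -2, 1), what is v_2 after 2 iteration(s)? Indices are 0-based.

v_2 = (-9, -14, 1)

v_0 = (-1, -2, 1).
v_1 = A·v_0 = (5, 6, -1).
v_2 = A·v_1 = (-9, -14, 1).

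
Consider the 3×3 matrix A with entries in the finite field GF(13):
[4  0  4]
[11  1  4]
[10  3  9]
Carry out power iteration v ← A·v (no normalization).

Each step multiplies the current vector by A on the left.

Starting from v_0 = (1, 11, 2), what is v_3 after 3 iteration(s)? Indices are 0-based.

v_0 = (1, 11, 2).
v_1 = A·v_0 = (12, 4, 9).
v_2 = A·v_1 = (6, 3, 5).
v_3 = A·v_2 = (5, 11, 10).

v_3 = (5, 11, 10)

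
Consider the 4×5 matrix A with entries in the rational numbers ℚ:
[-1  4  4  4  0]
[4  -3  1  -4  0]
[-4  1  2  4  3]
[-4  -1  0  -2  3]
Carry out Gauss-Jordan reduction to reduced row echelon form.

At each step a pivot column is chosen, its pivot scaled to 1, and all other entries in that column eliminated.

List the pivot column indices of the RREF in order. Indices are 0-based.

step 1: normalize row 0 (÷-1) = (1, -4, -4, -4, 0)
  row 1: subtract 4×row0 = (0, 13, 17, 12, 0)
  row 2: subtract -4×row0 = (0, -15, -14, -12, 3)
  row 3: subtract -4×row0 = (0, -17, -16, -18, 3)
step 2: normalize row 1 (÷13) = (0, 1, 17/13, 12/13, 0)
  row 0: subtract -4×row1 = (1, 0, 16/13, -4/13, 0)
  row 2: subtract -15×row1 = (0, 0, 73/13, 24/13, 3)
  row 3: subtract -17×row1 = (0, 0, 81/13, -30/13, 3)
step 3: normalize row 2 (÷73/13) = (0, 0, 1, 24/73, 39/73)
  row 0: subtract 16/13×row2 = (1, 0, 0, -52/73, -48/73)
  row 1: subtract 17/13×row2 = (0, 1, 0, 36/73, -51/73)
  row 3: subtract 81/13×row2 = (0, 0, 0, -318/73, -24/73)
step 4: normalize row 3 (÷-318/73) = (0, 0, 0, 1, 4/53)
  row 0: subtract -52/73×row3 = (1, 0, 0, 0, -32/53)
  row 1: subtract 36/73×row3 = (0, 1, 0, 0, -39/53)
  row 2: subtract 24/73×row3 = (0, 0, 1, 0, 27/53)

pivot columns: 0, 1, 2, 3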